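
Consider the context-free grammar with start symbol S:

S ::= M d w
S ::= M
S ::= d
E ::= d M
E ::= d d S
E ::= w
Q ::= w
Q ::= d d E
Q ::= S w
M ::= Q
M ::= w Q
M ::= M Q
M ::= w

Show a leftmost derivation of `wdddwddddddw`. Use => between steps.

S => Mdw => wQdw => wddEdw => wdddMdw => wdddwQdw => wdddwddEdw => wdddwddddSdw => wdddwddddddw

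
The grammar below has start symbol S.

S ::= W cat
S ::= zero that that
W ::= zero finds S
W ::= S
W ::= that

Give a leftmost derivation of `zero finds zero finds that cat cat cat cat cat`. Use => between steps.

S => W cat => S cat => W cat cat => S cat cat => W cat cat cat => zero finds S cat cat cat => zero finds W cat cat cat cat => zero finds zero finds S cat cat cat cat => zero finds zero finds W cat cat cat cat cat => zero finds zero finds that cat cat cat cat cat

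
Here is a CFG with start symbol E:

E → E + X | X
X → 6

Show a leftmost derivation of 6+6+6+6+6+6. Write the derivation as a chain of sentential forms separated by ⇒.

E ⇒ E+X   [E → E + X]
E+X ⇒ E+X+X   [E → E + X]
E+X+X ⇒ E+X+X+X   [E → E + X]
E+X+X+X ⇒ E+X+X+X+X   [E → E + X]
E+X+X+X+X ⇒ E+X+X+X+X+X   [E → E + X]
E+X+X+X+X+X ⇒ X+X+X+X+X+X   [E → X]
X+X+X+X+X+X ⇒ 6+X+X+X+X+X   [X → 6]
6+X+X+X+X+X ⇒ 6+6+X+X+X+X   [X → 6]
6+6+X+X+X+X ⇒ 6+6+6+X+X+X   [X → 6]
6+6+6+X+X+X ⇒ 6+6+6+6+X+X   [X → 6]
6+6+6+6+X+X ⇒ 6+6+6+6+6+X   [X → 6]
6+6+6+6+6+X ⇒ 6+6+6+6+6+6   [X → 6]

E⇒E+X⇒E+X+X⇒E+X+X+X⇒E+X+X+X+X⇒E+X+X+X+X+X⇒X+X+X+X+X+X⇒6+X+X+X+X+X⇒6+6+X+X+X+X⇒6+6+6+X+X+X⇒6+6+6+6+X+X⇒6+6+6+6+6+X⇒6+6+6+6+6+6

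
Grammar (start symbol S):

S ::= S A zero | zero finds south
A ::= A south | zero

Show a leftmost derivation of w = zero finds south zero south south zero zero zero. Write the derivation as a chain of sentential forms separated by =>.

S => S A zero => S A zero A zero => zero finds south A zero A zero => zero finds south A south zero A zero => zero finds south A south south zero A zero => zero finds south zero south south zero A zero => zero finds south zero south south zero zero zero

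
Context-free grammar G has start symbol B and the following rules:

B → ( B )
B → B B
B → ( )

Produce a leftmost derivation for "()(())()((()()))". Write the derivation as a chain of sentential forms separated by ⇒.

B ⇒ BB ⇒ BBB ⇒ ()BB ⇒ ()(B)B ⇒ ()(())B ⇒ ()(())BB ⇒ ()(())()B ⇒ ()(())()(B) ⇒ ()(())()((B)) ⇒ ()(())()((BB)) ⇒ ()(())()((()B)) ⇒ ()(())()((()()))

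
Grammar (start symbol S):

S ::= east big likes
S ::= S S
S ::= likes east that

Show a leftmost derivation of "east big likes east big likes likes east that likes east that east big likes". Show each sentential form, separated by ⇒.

S ⇒ S S ⇒ east big likes S ⇒ east big likes S S ⇒ east big likes S S S ⇒ east big likes east big likes S S ⇒ east big likes east big likes S S S ⇒ east big likes east big likes likes east that S S ⇒ east big likes east big likes likes east that likes east that S ⇒ east big likes east big likes likes east that likes east that east big likes

S ⇒ S S   [S ::= S S]
S S ⇒ east big likes S   [S ::= east big likes]
east big likes S ⇒ east big likes S S   [S ::= S S]
east big likes S S ⇒ east big likes S S S   [S ::= S S]
east big likes S S S ⇒ east big likes east big likes S S   [S ::= east big likes]
east big likes east big likes S S ⇒ east big likes east big likes S S S   [S ::= S S]
east big likes east big likes S S S ⇒ east big likes east big likes likes east that S S   [S ::= likes east that]
east big likes east big likes likes east that S S ⇒ east big likes east big likes likes east that likes east that S   [S ::= likes east that]
east big likes east big likes likes east that likes east that S ⇒ east big likes east big likes likes east that likes east that east big likes   [S ::= east big likes]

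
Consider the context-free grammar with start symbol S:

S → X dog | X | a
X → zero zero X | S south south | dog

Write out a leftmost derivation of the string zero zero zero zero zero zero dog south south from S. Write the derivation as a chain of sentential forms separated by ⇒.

S ⇒ X ⇒ zero zero X ⇒ zero zero zero zero X ⇒ zero zero zero zero zero zero X ⇒ zero zero zero zero zero zero S south south ⇒ zero zero zero zero zero zero X south south ⇒ zero zero zero zero zero zero dog south south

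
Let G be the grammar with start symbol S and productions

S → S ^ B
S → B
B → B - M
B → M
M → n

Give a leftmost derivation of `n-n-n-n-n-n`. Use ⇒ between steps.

S ⇒ B ⇒ B-M ⇒ B-M-M ⇒ B-M-M-M ⇒ B-M-M-M-M ⇒ B-M-M-M-M-M ⇒ M-M-M-M-M-M ⇒ n-M-M-M-M-M ⇒ n-n-M-M-M-M ⇒ n-n-n-M-M-M ⇒ n-n-n-n-M-M ⇒ n-n-n-n-n-M ⇒ n-n-n-n-n-n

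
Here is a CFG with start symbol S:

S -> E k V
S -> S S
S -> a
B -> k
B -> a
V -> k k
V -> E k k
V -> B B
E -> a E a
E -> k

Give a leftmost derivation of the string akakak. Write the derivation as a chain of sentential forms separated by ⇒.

S ⇒ EkV ⇒ aEakV ⇒ akakV ⇒ akakBB ⇒ akakaB ⇒ akakak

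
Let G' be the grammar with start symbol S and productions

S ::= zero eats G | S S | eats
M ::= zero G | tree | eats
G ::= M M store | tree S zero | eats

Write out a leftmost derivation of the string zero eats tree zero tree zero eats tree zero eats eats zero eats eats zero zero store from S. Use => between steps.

S => zero eats G => zero eats M M store => zero eats tree M store => zero eats tree zero G store => zero eats tree zero tree S zero store => zero eats tree zero tree zero eats G zero store => zero eats tree zero tree zero eats tree S zero zero store => zero eats tree zero tree zero eats tree S S zero zero store => zero eats tree zero tree zero eats tree zero eats G S zero zero store => zero eats tree zero tree zero eats tree zero eats eats S zero zero store => zero eats tree zero tree zero eats tree zero eats eats zero eats G zero zero store => zero eats tree zero tree zero eats tree zero eats eats zero eats eats zero zero store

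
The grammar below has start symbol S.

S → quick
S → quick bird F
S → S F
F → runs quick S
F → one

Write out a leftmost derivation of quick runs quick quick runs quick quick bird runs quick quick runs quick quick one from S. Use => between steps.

S => S F => quick F => quick runs quick S => quick runs quick S F => quick runs quick quick F => quick runs quick quick runs quick S => quick runs quick quick runs quick quick bird F => quick runs quick quick runs quick quick bird runs quick S => quick runs quick quick runs quick quick bird runs quick S F => quick runs quick quick runs quick quick bird runs quick S F F => quick runs quick quick runs quick quick bird runs quick quick F F => quick runs quick quick runs quick quick bird runs quick quick runs quick S F => quick runs quick quick runs quick quick bird runs quick quick runs quick quick F => quick runs quick quick runs quick quick bird runs quick quick runs quick quick one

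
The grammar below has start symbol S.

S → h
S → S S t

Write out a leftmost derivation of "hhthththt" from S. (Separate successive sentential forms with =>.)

S => SSt => SStSt => SStStSt => SStStStSt => hStStStSt => hhtStStSt => hhthtStSt => hhththtSt => hhthththt

S => SSt   [S → S S t]
SSt => SStSt   [S → S S t]
SStSt => SStStSt   [S → S S t]
SStStSt => SStStStSt   [S → S S t]
SStStStSt => hStStStSt   [S → h]
hStStStSt => hhtStStSt   [S → h]
hhtStStSt => hhthtStSt   [S → h]
hhthtStSt => hhththtSt   [S → h]
hhththtSt => hhthththt   [S → h]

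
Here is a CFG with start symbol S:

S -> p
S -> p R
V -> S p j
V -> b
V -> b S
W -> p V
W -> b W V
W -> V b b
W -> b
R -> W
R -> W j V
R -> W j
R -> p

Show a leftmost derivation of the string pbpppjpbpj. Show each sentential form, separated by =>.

S => pR   [S -> p R]
pR => pW   [R -> W]
pW => pbWV   [W -> b W V]
pbWV => pbpVV   [W -> p V]
pbpVV => pbpSpjV   [V -> S p j]
pbpSpjV => pbpppjV   [S -> p]
pbpppjV => pbpppjSpj   [V -> S p j]
pbpppjSpj => pbpppjpRpj   [S -> p R]
pbpppjpRpj => pbpppjpWpj   [R -> W]
pbpppjpWpj => pbpppjpbpj   [W -> b]

S => pR => pW => pbWV => pbpVV => pbpSpjV => pbpppjV => pbpppjSpj => pbpppjpRpj => pbpppjpWpj => pbpppjpbpj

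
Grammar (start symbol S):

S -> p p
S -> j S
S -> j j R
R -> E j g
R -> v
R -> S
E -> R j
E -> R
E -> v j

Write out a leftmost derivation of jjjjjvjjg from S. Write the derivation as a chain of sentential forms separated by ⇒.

S ⇒ jS ⇒ jjjR ⇒ jjjS ⇒ jjjjjR ⇒ jjjjjEjg ⇒ jjjjjvjjg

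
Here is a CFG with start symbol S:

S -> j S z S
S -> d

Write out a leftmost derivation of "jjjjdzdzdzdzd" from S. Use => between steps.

S => jSzS   [S -> j S z S]
jSzS => jjSzSzS   [S -> j S z S]
jjSzSzS => jjjSzSzSzS   [S -> j S z S]
jjjSzSzSzS => jjjjSzSzSzSzS   [S -> j S z S]
jjjjSzSzSzSzS => jjjjdzSzSzSzS   [S -> d]
jjjjdzSzSzSzS => jjjjdzdzSzSzS   [S -> d]
jjjjdzdzSzSzS => jjjjdzdzdzSzS   [S -> d]
jjjjdzdzdzSzS => jjjjdzdzdzdzS   [S -> d]
jjjjdzdzdzdzS => jjjjdzdzdzdzd   [S -> d]

S => jSzS => jjSzSzS => jjjSzSzSzS => jjjjSzSzSzSzS => jjjjdzSzSzSzS => jjjjdzdzSzSzS => jjjjdzdzdzSzS => jjjjdzdzdzdzS => jjjjdzdzdzdzd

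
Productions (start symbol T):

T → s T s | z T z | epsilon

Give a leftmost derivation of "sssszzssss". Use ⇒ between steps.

T ⇒ sTs   [T → s T s]
sTs ⇒ ssTss   [T → s T s]
ssTss ⇒ sssTsss   [T → s T s]
sssTsss ⇒ ssssTssss   [T → s T s]
ssssTssss ⇒ sssszTzssss   [T → z T z]
sssszTzssss ⇒ sssszzssss   [T → epsilon]

T⇒sTs⇒ssTss⇒sssTsss⇒ssssTssss⇒sssszTzssss⇒sssszzssss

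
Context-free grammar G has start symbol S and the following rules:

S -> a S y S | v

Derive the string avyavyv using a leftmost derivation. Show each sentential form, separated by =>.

S => aSyS => avyS => avyaSyS => avyavyS => avyavyv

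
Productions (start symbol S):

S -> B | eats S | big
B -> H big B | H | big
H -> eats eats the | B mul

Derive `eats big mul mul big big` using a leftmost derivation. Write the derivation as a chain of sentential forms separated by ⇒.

S ⇒ eats S ⇒ eats B ⇒ eats H big B ⇒ eats B mul big B ⇒ eats H mul big B ⇒ eats B mul mul big B ⇒ eats big mul mul big B ⇒ eats big mul mul big big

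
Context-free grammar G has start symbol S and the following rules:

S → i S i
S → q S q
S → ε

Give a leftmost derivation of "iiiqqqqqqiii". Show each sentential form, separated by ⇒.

S⇒iSi⇒iiSii⇒iiiSiii⇒iiiqSqiii⇒iiiqqSqqiii⇒iiiqqqSqqqiii⇒iiiqqqqqqiii

S ⇒ iSi   [S → i S i]
iSi ⇒ iiSii   [S → i S i]
iiSii ⇒ iiiSiii   [S → i S i]
iiiSiii ⇒ iiiqSqiii   [S → q S q]
iiiqSqiii ⇒ iiiqqSqqiii   [S → q S q]
iiiqqSqqiii ⇒ iiiqqqSqqqiii   [S → q S q]
iiiqqqSqqqiii ⇒ iiiqqqqqqiii   [S → ε]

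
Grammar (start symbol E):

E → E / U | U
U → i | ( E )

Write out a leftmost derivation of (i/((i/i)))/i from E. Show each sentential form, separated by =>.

E=>E/U=>U/U=>(E)/U=>(E/U)/U=>(U/U)/U=>(i/U)/U=>(i/(E))/U=>(i/(U))/U=>(i/((E)))/U=>(i/((E/U)))/U=>(i/((U/U)))/U=>(i/((i/U)))/U=>(i/((i/i)))/U=>(i/((i/i)))/i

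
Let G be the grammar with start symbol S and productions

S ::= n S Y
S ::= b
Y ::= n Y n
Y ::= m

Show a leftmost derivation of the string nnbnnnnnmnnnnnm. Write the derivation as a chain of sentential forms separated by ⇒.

S ⇒ nSY ⇒ nnSYY ⇒ nnbYY ⇒ nnbnYnY ⇒ nnbnnYnnY ⇒ nnbnnnYnnnY ⇒ nnbnnnnYnnnnY ⇒ nnbnnnnnYnnnnnY ⇒ nnbnnnnnmnnnnnY ⇒ nnbnnnnnmnnnnnm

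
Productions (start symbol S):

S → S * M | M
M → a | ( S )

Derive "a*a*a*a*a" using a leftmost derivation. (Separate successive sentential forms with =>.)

S => S*M => S*M*M => S*M*M*M => S*M*M*M*M => M*M*M*M*M => a*M*M*M*M => a*a*M*M*M => a*a*a*M*M => a*a*a*a*M => a*a*a*a*a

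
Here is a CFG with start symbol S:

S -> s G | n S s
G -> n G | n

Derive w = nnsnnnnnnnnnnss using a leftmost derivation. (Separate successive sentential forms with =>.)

S => nSs   [S -> n S s]
nSs => nnSss   [S -> n S s]
nnSss => nnsGss   [S -> s G]
nnsGss => nnsnGss   [G -> n G]
nnsnGss => nnsnnGss   [G -> n G]
nnsnnGss => nnsnnnGss   [G -> n G]
nnsnnnGss => nnsnnnnGss   [G -> n G]
nnsnnnnGss => nnsnnnnnGss   [G -> n G]
nnsnnnnnGss => nnsnnnnnnGss   [G -> n G]
nnsnnnnnnGss => nnsnnnnnnnGss   [G -> n G]
nnsnnnnnnnGss => nnsnnnnnnnnGss   [G -> n G]
nnsnnnnnnnnGss => nnsnnnnnnnnnGss   [G -> n G]
nnsnnnnnnnnnGss => nnsnnnnnnnnnnss   [G -> n]

S=>nSs=>nnSss=>nnsGss=>nnsnGss=>nnsnnGss=>nnsnnnGss=>nnsnnnnGss=>nnsnnnnnGss=>nnsnnnnnnGss=>nnsnnnnnnnGss=>nnsnnnnnnnnGss=>nnsnnnnnnnnnGss=>nnsnnnnnnnnnnss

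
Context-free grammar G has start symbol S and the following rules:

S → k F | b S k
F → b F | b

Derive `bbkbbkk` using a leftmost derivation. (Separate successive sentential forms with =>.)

S => bSk => bbSkk => bbkFkk => bbkbFkk => bbkbbkk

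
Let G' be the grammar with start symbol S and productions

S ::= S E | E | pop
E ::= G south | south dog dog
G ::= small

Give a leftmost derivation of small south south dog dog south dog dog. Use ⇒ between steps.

S ⇒ S E ⇒ S E E ⇒ E E E ⇒ G south E E ⇒ small south E E ⇒ small south south dog dog E ⇒ small south south dog dog south dog dog

S ⇒ S E   [S ::= S E]
S E ⇒ S E E   [S ::= S E]
S E E ⇒ E E E   [S ::= E]
E E E ⇒ G south E E   [E ::= G south]
G south E E ⇒ small south E E   [G ::= small]
small south E E ⇒ small south south dog dog E   [E ::= south dog dog]
small south south dog dog E ⇒ small south south dog dog south dog dog   [E ::= south dog dog]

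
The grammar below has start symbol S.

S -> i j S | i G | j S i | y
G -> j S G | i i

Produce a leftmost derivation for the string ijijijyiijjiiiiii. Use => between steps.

S => iG   [S -> i G]
iG => ijSG   [G -> j S G]
ijSG => ijiGG   [S -> i G]
ijiGG => ijijSGG   [G -> j S G]
ijijSGG => ijijijSGG   [S -> i j S]
ijijijSGG => ijijijyGG   [S -> y]
ijijijyGG => ijijijyiiG   [G -> i i]
ijijijyiiG => ijijijyiijSG   [G -> j S G]
ijijijyiijSG => ijijijyiijjSiG   [S -> j S i]
ijijijyiijjSiG => ijijijyiijjiGiG   [S -> i G]
ijijijyiijjiGiG => ijijijyiijjiiiiG   [G -> i i]
ijijijyiijjiiiiG => ijijijyiijjiiiiii   [G -> i i]

S => iG => ijSG => ijiGG => ijijSGG => ijijijSGG => ijijijyGG => ijijijyiiG => ijijijyiijSG => ijijijyiijjSiG => ijijijyiijjiGiG => ijijijyiijjiiiiG => ijijijyiijjiiiiii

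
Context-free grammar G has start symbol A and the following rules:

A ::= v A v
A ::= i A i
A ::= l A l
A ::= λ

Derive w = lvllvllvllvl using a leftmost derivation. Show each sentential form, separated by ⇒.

A ⇒ lAl ⇒ lvAvl ⇒ lvlAlvl ⇒ lvllAllvl ⇒ lvllvAvllvl ⇒ lvllvlAlvllvl ⇒ lvllvllvllvl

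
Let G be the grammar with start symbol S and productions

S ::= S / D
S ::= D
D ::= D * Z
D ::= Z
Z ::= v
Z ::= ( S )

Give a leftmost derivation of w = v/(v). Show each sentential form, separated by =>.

S=>S/D=>D/D=>Z/D=>v/D=>v/Z=>v/(S)=>v/(D)=>v/(Z)=>v/(v)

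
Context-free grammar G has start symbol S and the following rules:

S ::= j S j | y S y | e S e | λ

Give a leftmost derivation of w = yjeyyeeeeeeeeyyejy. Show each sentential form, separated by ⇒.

S ⇒ ySy   [S ::= y S y]
ySy ⇒ yjSjy   [S ::= j S j]
yjSjy ⇒ yjeSejy   [S ::= e S e]
yjeSejy ⇒ yjeySyejy   [S ::= y S y]
yjeySyejy ⇒ yjeyySyyejy   [S ::= y S y]
yjeyySyyejy ⇒ yjeyyeSeyyejy   [S ::= e S e]
yjeyyeSeyyejy ⇒ yjeyyeeSeeyyejy   [S ::= e S e]
yjeyyeeSeeyyejy ⇒ yjeyyeeeSeeeyyejy   [S ::= e S e]
yjeyyeeeSeeeyyejy ⇒ yjeyyeeeeSeeeeyyejy   [S ::= e S e]
yjeyyeeeeSeeeeyyejy ⇒ yjeyyeeeeeeeeyyejy   [S ::= λ]

S ⇒ ySy ⇒ yjSjy ⇒ yjeSejy ⇒ yjeySyejy ⇒ yjeyySyyejy ⇒ yjeyyeSeyyejy ⇒ yjeyyeeSeeyyejy ⇒ yjeyyeeeSeeeyyejy ⇒ yjeyyeeeeSeeeeyyejy ⇒ yjeyyeeeeeeeeyyejy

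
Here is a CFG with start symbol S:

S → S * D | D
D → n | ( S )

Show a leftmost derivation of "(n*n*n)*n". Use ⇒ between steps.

S ⇒ S*D ⇒ D*D ⇒ (S)*D ⇒ (S*D)*D ⇒ (S*D*D)*D ⇒ (D*D*D)*D ⇒ (n*D*D)*D ⇒ (n*n*D)*D ⇒ (n*n*n)*D ⇒ (n*n*n)*n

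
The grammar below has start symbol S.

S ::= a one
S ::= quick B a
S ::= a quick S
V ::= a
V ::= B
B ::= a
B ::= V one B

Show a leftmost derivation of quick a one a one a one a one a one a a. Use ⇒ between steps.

S ⇒ quick B a   [S ::= quick B a]
quick B a ⇒ quick V one B a   [B ::= V one B]
quick V one B a ⇒ quick B one B a   [V ::= B]
quick B one B a ⇒ quick a one B a   [B ::= a]
quick a one B a ⇒ quick a one V one B a   [B ::= V one B]
quick a one V one B a ⇒ quick a one B one B a   [V ::= B]
quick a one B one B a ⇒ quick a one V one B one B a   [B ::= V one B]
quick a one V one B one B a ⇒ quick a one a one B one B a   [V ::= a]
quick a one a one B one B a ⇒ quick a one a one V one B one B a   [B ::= V one B]
quick a one a one V one B one B a ⇒ quick a one a one a one B one B a   [V ::= a]
quick a one a one a one B one B a ⇒ quick a one a one a one V one B one B a   [B ::= V one B]
quick a one a one a one V one B one B a ⇒ quick a one a one a one a one B one B a   [V ::= a]
quick a one a one a one a one B one B a ⇒ quick a one a one a one a one a one B a   [B ::= a]
quick a one a one a one a one a one B a ⇒ quick a one a one a one a one a one a a   [B ::= a]

S ⇒ quick B a ⇒ quick V one B a ⇒ quick B one B a ⇒ quick a one B a ⇒ quick a one V one B a ⇒ quick a one B one B a ⇒ quick a one V one B one B a ⇒ quick a one a one B one B a ⇒ quick a one a one V one B one B a ⇒ quick a one a one a one B one B a ⇒ quick a one a one a one V one B one B a ⇒ quick a one a one a one a one B one B a ⇒ quick a one a one a one a one a one B a ⇒ quick a one a one a one a one a one a a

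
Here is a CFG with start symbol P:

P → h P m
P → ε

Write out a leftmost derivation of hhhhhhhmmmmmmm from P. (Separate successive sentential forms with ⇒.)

P⇒hPm⇒hhPmm⇒hhhPmmm⇒hhhhPmmmm⇒hhhhhPmmmmm⇒hhhhhhPmmmmmm⇒hhhhhhhPmmmmmmm⇒hhhhhhhmmmmmmm

P ⇒ hPm   [P → h P m]
hPm ⇒ hhPmm   [P → h P m]
hhPmm ⇒ hhhPmmm   [P → h P m]
hhhPmmm ⇒ hhhhPmmmm   [P → h P m]
hhhhPmmmm ⇒ hhhhhPmmmmm   [P → h P m]
hhhhhPmmmmm ⇒ hhhhhhPmmmmmm   [P → h P m]
hhhhhhPmmmmmm ⇒ hhhhhhhPmmmmmmm   [P → h P m]
hhhhhhhPmmmmmmm ⇒ hhhhhhhmmmmmmm   [P → ε]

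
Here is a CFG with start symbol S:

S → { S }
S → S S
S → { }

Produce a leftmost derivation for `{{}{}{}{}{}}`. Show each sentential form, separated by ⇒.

S⇒{S}⇒{SS}⇒{{}S}⇒{{}SS}⇒{{}SSS}⇒{{}{}SS}⇒{{}{}{}S}⇒{{}{}{}SS}⇒{{}{}{}{}S}⇒{{}{}{}{}{}}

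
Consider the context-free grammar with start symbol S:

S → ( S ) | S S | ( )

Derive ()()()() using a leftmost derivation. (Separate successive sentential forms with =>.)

S=>SS=>SSS=>SSSS=>()SSS=>()()SS=>()()()S=>()()()()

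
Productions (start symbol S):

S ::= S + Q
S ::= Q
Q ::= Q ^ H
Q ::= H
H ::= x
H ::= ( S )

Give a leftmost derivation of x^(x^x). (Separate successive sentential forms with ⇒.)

S ⇒ Q   [S ::= Q]
Q ⇒ Q^H   [Q ::= Q ^ H]
Q^H ⇒ H^H   [Q ::= H]
H^H ⇒ x^H   [H ::= x]
x^H ⇒ x^(S)   [H ::= ( S )]
x^(S) ⇒ x^(Q)   [S ::= Q]
x^(Q) ⇒ x^(Q^H)   [Q ::= Q ^ H]
x^(Q^H) ⇒ x^(H^H)   [Q ::= H]
x^(H^H) ⇒ x^(x^H)   [H ::= x]
x^(x^H) ⇒ x^(x^x)   [H ::= x]

S ⇒ Q ⇒ Q^H ⇒ H^H ⇒ x^H ⇒ x^(S) ⇒ x^(Q) ⇒ x^(Q^H) ⇒ x^(H^H) ⇒ x^(x^H) ⇒ x^(x^x)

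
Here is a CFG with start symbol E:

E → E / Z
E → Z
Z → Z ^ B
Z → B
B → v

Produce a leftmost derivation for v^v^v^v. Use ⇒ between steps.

E ⇒ Z   [E → Z]
Z ⇒ Z^B   [Z → Z ^ B]
Z^B ⇒ Z^B^B   [Z → Z ^ B]
Z^B^B ⇒ Z^B^B^B   [Z → Z ^ B]
Z^B^B^B ⇒ B^B^B^B   [Z → B]
B^B^B^B ⇒ v^B^B^B   [B → v]
v^B^B^B ⇒ v^v^B^B   [B → v]
v^v^B^B ⇒ v^v^v^B   [B → v]
v^v^v^B ⇒ v^v^v^v   [B → v]

E ⇒ Z ⇒ Z^B ⇒ Z^B^B ⇒ Z^B^B^B ⇒ B^B^B^B ⇒ v^B^B^B ⇒ v^v^B^B ⇒ v^v^v^B ⇒ v^v^v^v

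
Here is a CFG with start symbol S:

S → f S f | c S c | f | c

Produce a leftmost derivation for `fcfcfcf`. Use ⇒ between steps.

S ⇒ fSf ⇒ fcScf ⇒ fcfSfcf ⇒ fcfcfcf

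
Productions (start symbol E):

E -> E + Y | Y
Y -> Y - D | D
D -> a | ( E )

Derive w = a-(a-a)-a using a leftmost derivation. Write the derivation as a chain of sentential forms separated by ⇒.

E ⇒ Y   [E -> Y]
Y ⇒ Y-D   [Y -> Y - D]
Y-D ⇒ Y-D-D   [Y -> Y - D]
Y-D-D ⇒ D-D-D   [Y -> D]
D-D-D ⇒ a-D-D   [D -> a]
a-D-D ⇒ a-(E)-D   [D -> ( E )]
a-(E)-D ⇒ a-(Y)-D   [E -> Y]
a-(Y)-D ⇒ a-(Y-D)-D   [Y -> Y - D]
a-(Y-D)-D ⇒ a-(D-D)-D   [Y -> D]
a-(D-D)-D ⇒ a-(a-D)-D   [D -> a]
a-(a-D)-D ⇒ a-(a-a)-D   [D -> a]
a-(a-a)-D ⇒ a-(a-a)-a   [D -> a]

E ⇒ Y ⇒ Y-D ⇒ Y-D-D ⇒ D-D-D ⇒ a-D-D ⇒ a-(E)-D ⇒ a-(Y)-D ⇒ a-(Y-D)-D ⇒ a-(D-D)-D ⇒ a-(a-D)-D ⇒ a-(a-a)-D ⇒ a-(a-a)-a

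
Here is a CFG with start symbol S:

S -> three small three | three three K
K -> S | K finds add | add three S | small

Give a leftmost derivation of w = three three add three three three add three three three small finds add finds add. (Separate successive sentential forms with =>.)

S => three three K => three three add three S => three three add three three three K => three three add three three three add three S => three three add three three three add three three three K => three three add three three three add three three three K finds add => three three add three three three add three three three K finds add finds add => three three add three three three add three three three small finds add finds add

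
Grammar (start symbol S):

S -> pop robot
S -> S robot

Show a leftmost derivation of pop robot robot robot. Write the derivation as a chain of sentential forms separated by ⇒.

S ⇒ S robot ⇒ S robot robot ⇒ pop robot robot robot

S ⇒ S robot   [S -> S robot]
S robot ⇒ S robot robot   [S -> S robot]
S robot robot ⇒ pop robot robot robot   [S -> pop robot]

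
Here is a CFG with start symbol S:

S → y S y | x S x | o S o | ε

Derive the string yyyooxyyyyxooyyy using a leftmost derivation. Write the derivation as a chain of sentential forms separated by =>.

S=>ySy=>yySyy=>yyySyyy=>yyyoSoyyy=>yyyooSooyyy=>yyyooxSxooyyy=>yyyooxySyxooyyy=>yyyooxyySyyxooyyy=>yyyooxyyyyxooyyy

S => ySy   [S → y S y]
ySy => yySyy   [S → y S y]
yySyy => yyySyyy   [S → y S y]
yyySyyy => yyyoSoyyy   [S → o S o]
yyyoSoyyy => yyyooSooyyy   [S → o S o]
yyyooSooyyy => yyyooxSxooyyy   [S → x S x]
yyyooxSxooyyy => yyyooxySyxooyyy   [S → y S y]
yyyooxySyxooyyy => yyyooxyySyyxooyyy   [S → y S y]
yyyooxyySyyxooyyy => yyyooxyyyyxooyyy   [S → ε]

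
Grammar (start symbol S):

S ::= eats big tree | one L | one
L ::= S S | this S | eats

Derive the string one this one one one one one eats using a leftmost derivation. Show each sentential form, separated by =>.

S => one L   [S ::= one L]
one L => one this S   [L ::= this S]
one this S => one this one L   [S ::= one L]
one this one L => one this one S S   [L ::= S S]
one this one S S => one this one one L S   [S ::= one L]
one this one one L S => one this one one S S S   [L ::= S S]
one this one one S S S => one this one one one S S   [S ::= one]
one this one one one S S => one this one one one one S   [S ::= one]
one this one one one one S => one this one one one one one L   [S ::= one L]
one this one one one one one L => one this one one one one one eats   [L ::= eats]

S => one L => one this S => one this one L => one this one S S => one this one one L S => one this one one S S S => one this one one one S S => one this one one one one S => one this one one one one one L => one this one one one one one eats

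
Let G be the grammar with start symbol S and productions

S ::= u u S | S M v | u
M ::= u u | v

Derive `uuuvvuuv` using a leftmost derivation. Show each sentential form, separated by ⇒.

S ⇒ SMv ⇒ SMvMv ⇒ uuSMvMv ⇒ uuuMvMv ⇒ uuuvvMv ⇒ uuuvvuuv

S ⇒ SMv   [S ::= S M v]
SMv ⇒ SMvMv   [S ::= S M v]
SMvMv ⇒ uuSMvMv   [S ::= u u S]
uuSMvMv ⇒ uuuMvMv   [S ::= u]
uuuMvMv ⇒ uuuvvMv   [M ::= v]
uuuvvMv ⇒ uuuvvuuv   [M ::= u u]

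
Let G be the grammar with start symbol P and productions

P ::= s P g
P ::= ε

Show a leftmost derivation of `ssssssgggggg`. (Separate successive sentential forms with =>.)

P => sPg   [P ::= s P g]
sPg => ssPgg   [P ::= s P g]
ssPgg => sssPggg   [P ::= s P g]
sssPggg => ssssPgggg   [P ::= s P g]
ssssPgggg => sssssPggggg   [P ::= s P g]
sssssPggggg => ssssssPgggggg   [P ::= s P g]
ssssssPgggggg => ssssssgggggg   [P ::= ε]

P => sPg => ssPgg => sssPggg => ssssPgggg => sssssPggggg => ssssssPgggggg => ssssssgggggg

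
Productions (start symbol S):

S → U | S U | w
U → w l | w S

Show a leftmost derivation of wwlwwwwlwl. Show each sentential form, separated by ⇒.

S ⇒ SU ⇒ SUU ⇒ wUU ⇒ wwlU ⇒ wwlwS ⇒ wwlwSU ⇒ wwlwSUU ⇒ wwlwUUU ⇒ wwlwwSUU ⇒ wwlwwwUU ⇒ wwlwwwwlU ⇒ wwlwwwwlwl

S ⇒ SU   [S → S U]
SU ⇒ SUU   [S → S U]
SUU ⇒ wUU   [S → w]
wUU ⇒ wwlU   [U → w l]
wwlU ⇒ wwlwS   [U → w S]
wwlwS ⇒ wwlwSU   [S → S U]
wwlwSU ⇒ wwlwSUU   [S → S U]
wwlwSUU ⇒ wwlwUUU   [S → U]
wwlwUUU ⇒ wwlwwSUU   [U → w S]
wwlwwSUU ⇒ wwlwwwUU   [S → w]
wwlwwwUU ⇒ wwlwwwwlU   [U → w l]
wwlwwwwlU ⇒ wwlwwwwlwl   [U → w l]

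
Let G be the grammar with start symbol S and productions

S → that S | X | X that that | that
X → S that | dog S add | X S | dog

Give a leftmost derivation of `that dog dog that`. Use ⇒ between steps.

S ⇒ that S ⇒ that X ⇒ that X S ⇒ that X S S ⇒ that dog S S ⇒ that dog X S ⇒ that dog dog S ⇒ that dog dog that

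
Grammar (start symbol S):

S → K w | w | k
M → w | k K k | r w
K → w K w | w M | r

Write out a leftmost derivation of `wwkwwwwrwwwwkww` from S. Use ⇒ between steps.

S ⇒ Kw ⇒ wKww ⇒ wwMww ⇒ wwkKkww ⇒ wwkwKwkww ⇒ wwkwwKwwkww ⇒ wwkwwwKwwwkww ⇒ wwkwwwwKwwwwkww ⇒ wwkwwwwrwwwwkww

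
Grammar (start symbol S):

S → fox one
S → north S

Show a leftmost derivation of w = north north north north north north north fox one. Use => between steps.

S => north S => north north S => north north north S => north north north north S => north north north north north S => north north north north north north S => north north north north north north north S => north north north north north north north fox one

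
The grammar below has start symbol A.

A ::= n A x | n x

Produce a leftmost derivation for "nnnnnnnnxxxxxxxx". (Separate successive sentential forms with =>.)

A => nAx   [A ::= n A x]
nAx => nnAxx   [A ::= n A x]
nnAxx => nnnAxxx   [A ::= n A x]
nnnAxxx => nnnnAxxxx   [A ::= n A x]
nnnnAxxxx => nnnnnAxxxxx   [A ::= n A x]
nnnnnAxxxxx => nnnnnnAxxxxxx   [A ::= n A x]
nnnnnnAxxxxxx => nnnnnnnAxxxxxxx   [A ::= n A x]
nnnnnnnAxxxxxxx => nnnnnnnnxxxxxxxx   [A ::= n x]

A => nAx => nnAxx => nnnAxxx => nnnnAxxxx => nnnnnAxxxxx => nnnnnnAxxxxxx => nnnnnnnAxxxxxxx => nnnnnnnnxxxxxxxx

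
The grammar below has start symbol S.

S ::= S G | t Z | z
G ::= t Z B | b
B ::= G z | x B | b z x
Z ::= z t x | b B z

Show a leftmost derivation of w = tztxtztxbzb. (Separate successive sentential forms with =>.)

S => SG => SGG => tZGG => tztxGG => tztxtZBG => tztxtztxBG => tztxtztxGzG => tztxtztxbzG => tztxtztxbzb

S => SG   [S ::= S G]
SG => SGG   [S ::= S G]
SGG => tZGG   [S ::= t Z]
tZGG => tztxGG   [Z ::= z t x]
tztxGG => tztxtZBG   [G ::= t Z B]
tztxtZBG => tztxtztxBG   [Z ::= z t x]
tztxtztxBG => tztxtztxGzG   [B ::= G z]
tztxtztxGzG => tztxtztxbzG   [G ::= b]
tztxtztxbzG => tztxtztxbzb   [G ::= b]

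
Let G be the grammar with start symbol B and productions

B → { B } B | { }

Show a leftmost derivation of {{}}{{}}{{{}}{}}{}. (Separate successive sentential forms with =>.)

B => {B}B   [B → { B } B]
{B}B => {{}}B   [B → { }]
{{}}B => {{}}{B}B   [B → { B } B]
{{}}{B}B => {{}}{{}}B   [B → { }]
{{}}{{}}B => {{}}{{}}{B}B   [B → { B } B]
{{}}{{}}{B}B => {{}}{{}}{{B}B}B   [B → { B } B]
{{}}{{}}{{B}B}B => {{}}{{}}{{{}}B}B   [B → { }]
{{}}{{}}{{{}}B}B => {{}}{{}}{{{}}{}}B   [B → { }]
{{}}{{}}{{{}}{}}B => {{}}{{}}{{{}}{}}{}   [B → { }]

B => {B}B => {{}}B => {{}}{B}B => {{}}{{}}B => {{}}{{}}{B}B => {{}}{{}}{{B}B}B => {{}}{{}}{{{}}B}B => {{}}{{}}{{{}}{}}B => {{}}{{}}{{{}}{}}{}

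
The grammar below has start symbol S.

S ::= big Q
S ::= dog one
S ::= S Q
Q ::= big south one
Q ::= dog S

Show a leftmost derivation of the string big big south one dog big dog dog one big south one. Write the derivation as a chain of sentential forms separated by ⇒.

S ⇒ S Q   [S ::= S Q]
S Q ⇒ big Q Q   [S ::= big Q]
big Q Q ⇒ big big south one Q   [Q ::= big south one]
big big south one Q ⇒ big big south one dog S   [Q ::= dog S]
big big south one dog S ⇒ big big south one dog S Q   [S ::= S Q]
big big south one dog S Q ⇒ big big south one dog big Q Q   [S ::= big Q]
big big south one dog big Q Q ⇒ big big south one dog big dog S Q   [Q ::= dog S]
big big south one dog big dog S Q ⇒ big big south one dog big dog dog one Q   [S ::= dog one]
big big south one dog big dog dog one Q ⇒ big big south one dog big dog dog one big south one   [Q ::= big south one]

S ⇒ S Q ⇒ big Q Q ⇒ big big south one Q ⇒ big big south one dog S ⇒ big big south one dog S Q ⇒ big big south one dog big Q Q ⇒ big big south one dog big dog S Q ⇒ big big south one dog big dog dog one Q ⇒ big big south one dog big dog dog one big south one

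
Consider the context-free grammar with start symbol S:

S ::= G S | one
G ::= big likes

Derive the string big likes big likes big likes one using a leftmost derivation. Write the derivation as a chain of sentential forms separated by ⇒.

S ⇒ G S ⇒ big likes S ⇒ big likes G S ⇒ big likes big likes S ⇒ big likes big likes G S ⇒ big likes big likes big likes S ⇒ big likes big likes big likes one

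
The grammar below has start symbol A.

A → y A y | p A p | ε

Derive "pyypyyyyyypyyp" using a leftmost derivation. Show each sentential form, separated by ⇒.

A ⇒ pAp ⇒ pyAyp ⇒ pyyAyyp ⇒ pyypApyyp ⇒ pyypyAypyyp ⇒ pyypyyAyypyyp ⇒ pyypyyyAyyypyyp ⇒ pyypyyyyyypyyp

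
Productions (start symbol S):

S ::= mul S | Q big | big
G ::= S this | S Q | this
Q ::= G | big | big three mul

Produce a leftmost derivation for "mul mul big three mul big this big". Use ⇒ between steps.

S ⇒ Q big ⇒ G big ⇒ S this big ⇒ mul S this big ⇒ mul mul S this big ⇒ mul mul Q big this big ⇒ mul mul big three mul big this big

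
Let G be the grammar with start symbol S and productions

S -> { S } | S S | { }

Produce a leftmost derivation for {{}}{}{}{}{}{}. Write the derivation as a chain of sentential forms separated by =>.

S=>SS=>SSS=>SSSS=>SSSSS=>{S}SSSS=>{{}}SSSS=>{{}}{}SSS=>{{}}{}{}SS=>{{}}{}{}{}S=>{{}}{}{}{}SS=>{{}}{}{}{}{}S=>{{}}{}{}{}{}{}

S => SS   [S -> S S]
SS => SSS   [S -> S S]
SSS => SSSS   [S -> S S]
SSSS => SSSSS   [S -> S S]
SSSSS => {S}SSSS   [S -> { S }]
{S}SSSS => {{}}SSSS   [S -> { }]
{{}}SSSS => {{}}{}SSS   [S -> { }]
{{}}{}SSS => {{}}{}{}SS   [S -> { }]
{{}}{}{}SS => {{}}{}{}{}S   [S -> { }]
{{}}{}{}{}S => {{}}{}{}{}SS   [S -> S S]
{{}}{}{}{}SS => {{}}{}{}{}{}S   [S -> { }]
{{}}{}{}{}{}S => {{}}{}{}{}{}{}   [S -> { }]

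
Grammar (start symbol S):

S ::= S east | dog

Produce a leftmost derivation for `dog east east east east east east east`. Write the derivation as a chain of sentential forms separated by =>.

S => S east => S east east => S east east east => S east east east east => S east east east east east => S east east east east east east => S east east east east east east east => dog east east east east east east east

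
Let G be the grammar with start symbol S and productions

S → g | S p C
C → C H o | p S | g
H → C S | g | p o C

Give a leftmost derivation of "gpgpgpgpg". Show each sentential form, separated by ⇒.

S ⇒ SpC ⇒ SpCpC ⇒ SpCpCpC ⇒ SpCpCpCpC ⇒ gpCpCpCpC ⇒ gpgpCpCpC ⇒ gpgpgpCpC ⇒ gpgpgpgpC ⇒ gpgpgpgpg

S ⇒ SpC   [S → S p C]
SpC ⇒ SpCpC   [S → S p C]
SpCpC ⇒ SpCpCpC   [S → S p C]
SpCpCpC ⇒ SpCpCpCpC   [S → S p C]
SpCpCpCpC ⇒ gpCpCpCpC   [S → g]
gpCpCpCpC ⇒ gpgpCpCpC   [C → g]
gpgpCpCpC ⇒ gpgpgpCpC   [C → g]
gpgpgpCpC ⇒ gpgpgpgpC   [C → g]
gpgpgpgpC ⇒ gpgpgpgpg   [C → g]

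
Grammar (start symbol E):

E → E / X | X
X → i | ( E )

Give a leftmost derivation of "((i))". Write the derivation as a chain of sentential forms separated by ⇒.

E ⇒ X   [E → X]
X ⇒ (E)   [X → ( E )]
(E) ⇒ (X)   [E → X]
(X) ⇒ ((E))   [X → ( E )]
((E)) ⇒ ((X))   [E → X]
((X)) ⇒ ((i))   [X → i]

E ⇒ X ⇒ (E) ⇒ (X) ⇒ ((E)) ⇒ ((X)) ⇒ ((i))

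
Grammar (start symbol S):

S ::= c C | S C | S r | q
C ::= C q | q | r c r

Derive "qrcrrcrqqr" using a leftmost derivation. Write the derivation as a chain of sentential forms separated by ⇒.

S ⇒ Sr   [S ::= S r]
Sr ⇒ SCr   [S ::= S C]
SCr ⇒ SCCr   [S ::= S C]
SCCr ⇒ SCCCr   [S ::= S C]
SCCCr ⇒ qCCCr   [S ::= q]
qCCCr ⇒ qrcrCCr   [C ::= r c r]
qrcrCCr ⇒ qrcrrcrCr   [C ::= r c r]
qrcrrcrCr ⇒ qrcrrcrCqr   [C ::= C q]
qrcrrcrCqr ⇒ qrcrrcrqqr   [C ::= q]

S ⇒ Sr ⇒ SCr ⇒ SCCr ⇒ SCCCr ⇒ qCCCr ⇒ qrcrCCr ⇒ qrcrrcrCr ⇒ qrcrrcrCqr ⇒ qrcrrcrqqr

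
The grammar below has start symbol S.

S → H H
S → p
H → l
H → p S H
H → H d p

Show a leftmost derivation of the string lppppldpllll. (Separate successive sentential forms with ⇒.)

S⇒HH⇒lH⇒lpSH⇒lpHHH⇒lppSHHH⇒lppHHHHH⇒lpppSHHHHH⇒lppppHHHHH⇒lppppHdpHHHH⇒lppppldpHHHH⇒lppppldplHHH⇒lppppldpllHH⇒lppppldplllH⇒lppppldpllll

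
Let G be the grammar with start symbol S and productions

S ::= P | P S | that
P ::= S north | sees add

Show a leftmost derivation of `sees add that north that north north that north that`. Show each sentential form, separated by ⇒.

S ⇒ P S ⇒ S north S ⇒ P S north S ⇒ S north S north S ⇒ P north S north S ⇒ S north north S north S ⇒ P S north north S north S ⇒ S north S north north S north S ⇒ P S north S north north S north S ⇒ sees add S north S north north S north S ⇒ sees add that north S north north S north S ⇒ sees add that north that north north S north S ⇒ sees add that north that north north that north S ⇒ sees add that north that north north that north that

S ⇒ P S   [S ::= P S]
P S ⇒ S north S   [P ::= S north]
S north S ⇒ P S north S   [S ::= P S]
P S north S ⇒ S north S north S   [P ::= S north]
S north S north S ⇒ P north S north S   [S ::= P]
P north S north S ⇒ S north north S north S   [P ::= S north]
S north north S north S ⇒ P S north north S north S   [S ::= P S]
P S north north S north S ⇒ S north S north north S north S   [P ::= S north]
S north S north north S north S ⇒ P S north S north north S north S   [S ::= P S]
P S north S north north S north S ⇒ sees add S north S north north S north S   [P ::= sees add]
sees add S north S north north S north S ⇒ sees add that north S north north S north S   [S ::= that]
sees add that north S north north S north S ⇒ sees add that north that north north S north S   [S ::= that]
sees add that north that north north S north S ⇒ sees add that north that north north that north S   [S ::= that]
sees add that north that north north that north S ⇒ sees add that north that north north that north that   [S ::= that]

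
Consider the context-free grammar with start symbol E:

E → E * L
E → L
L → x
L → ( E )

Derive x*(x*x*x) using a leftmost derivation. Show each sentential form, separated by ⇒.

E ⇒ E*L ⇒ L*L ⇒ x*L ⇒ x*(E) ⇒ x*(E*L) ⇒ x*(E*L*L) ⇒ x*(L*L*L) ⇒ x*(x*L*L) ⇒ x*(x*x*L) ⇒ x*(x*x*x)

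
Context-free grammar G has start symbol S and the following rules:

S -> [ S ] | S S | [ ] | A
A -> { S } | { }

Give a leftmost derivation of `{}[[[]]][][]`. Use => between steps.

S=>SS=>SSS=>SSSS=>ASSS=>{}SSS=>{}[S]SS=>{}[[S]]SS=>{}[[[]]]SS=>{}[[[]]][]S=>{}[[[]]][][]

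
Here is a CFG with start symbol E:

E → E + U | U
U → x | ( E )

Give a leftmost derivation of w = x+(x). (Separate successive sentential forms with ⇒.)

E ⇒ E+U ⇒ U+U ⇒ x+U ⇒ x+(E) ⇒ x+(U) ⇒ x+(x)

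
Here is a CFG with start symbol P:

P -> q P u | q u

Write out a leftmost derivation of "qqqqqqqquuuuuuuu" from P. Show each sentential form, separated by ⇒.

P⇒qPu⇒qqPuu⇒qqqPuuu⇒qqqqPuuuu⇒qqqqqPuuuuu⇒qqqqqqPuuuuuu⇒qqqqqqqPuuuuuuu⇒qqqqqqqquuuuuuuu

P ⇒ qPu   [P -> q P u]
qPu ⇒ qqPuu   [P -> q P u]
qqPuu ⇒ qqqPuuu   [P -> q P u]
qqqPuuu ⇒ qqqqPuuuu   [P -> q P u]
qqqqPuuuu ⇒ qqqqqPuuuuu   [P -> q P u]
qqqqqPuuuuu ⇒ qqqqqqPuuuuuu   [P -> q P u]
qqqqqqPuuuuuu ⇒ qqqqqqqPuuuuuuu   [P -> q P u]
qqqqqqqPuuuuuuu ⇒ qqqqqqqquuuuuuuu   [P -> q u]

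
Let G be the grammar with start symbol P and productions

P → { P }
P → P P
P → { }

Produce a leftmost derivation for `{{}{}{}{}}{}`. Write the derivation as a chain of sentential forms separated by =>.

P=>PP=>{P}P=>{PP}P=>{PPP}P=>{{}PP}P=>{{}PPP}P=>{{}{}PP}P=>{{}{}{}P}P=>{{}{}{}{}}P=>{{}{}{}{}}{}

P => PP   [P → P P]
PP => {P}P   [P → { P }]
{P}P => {PP}P   [P → P P]
{PP}P => {PPP}P   [P → P P]
{PPP}P => {{}PP}P   [P → { }]
{{}PP}P => {{}PPP}P   [P → P P]
{{}PPP}P => {{}{}PP}P   [P → { }]
{{}{}PP}P => {{}{}{}P}P   [P → { }]
{{}{}{}P}P => {{}{}{}{}}P   [P → { }]
{{}{}{}{}}P => {{}{}{}{}}{}   [P → { }]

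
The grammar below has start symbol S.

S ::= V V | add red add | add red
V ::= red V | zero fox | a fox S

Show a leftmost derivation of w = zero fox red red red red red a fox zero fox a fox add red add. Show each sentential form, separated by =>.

S => V V => zero fox V => zero fox red V => zero fox red red V => zero fox red red red V => zero fox red red red red V => zero fox red red red red red V => zero fox red red red red red a fox S => zero fox red red red red red a fox V V => zero fox red red red red red a fox zero fox V => zero fox red red red red red a fox zero fox a fox S => zero fox red red red red red a fox zero fox a fox add red add

S => V V   [S ::= V V]
V V => zero fox V   [V ::= zero fox]
zero fox V => zero fox red V   [V ::= red V]
zero fox red V => zero fox red red V   [V ::= red V]
zero fox red red V => zero fox red red red V   [V ::= red V]
zero fox red red red V => zero fox red red red red V   [V ::= red V]
zero fox red red red red V => zero fox red red red red red V   [V ::= red V]
zero fox red red red red red V => zero fox red red red red red a fox S   [V ::= a fox S]
zero fox red red red red red a fox S => zero fox red red red red red a fox V V   [S ::= V V]
zero fox red red red red red a fox V V => zero fox red red red red red a fox zero fox V   [V ::= zero fox]
zero fox red red red red red a fox zero fox V => zero fox red red red red red a fox zero fox a fox S   [V ::= a fox S]
zero fox red red red red red a fox zero fox a fox S => zero fox red red red red red a fox zero fox a fox add red add   [S ::= add red add]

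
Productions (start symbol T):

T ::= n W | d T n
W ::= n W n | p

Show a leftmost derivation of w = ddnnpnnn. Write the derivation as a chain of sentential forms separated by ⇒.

T ⇒ dTn   [T ::= d T n]
dTn ⇒ ddTnn   [T ::= d T n]
ddTnn ⇒ ddnWnn   [T ::= n W]
ddnWnn ⇒ ddnnWnnn   [W ::= n W n]
ddnnWnnn ⇒ ddnnpnnn   [W ::= p]

T ⇒ dTn ⇒ ddTnn ⇒ ddnWnn ⇒ ddnnWnnn ⇒ ddnnpnnn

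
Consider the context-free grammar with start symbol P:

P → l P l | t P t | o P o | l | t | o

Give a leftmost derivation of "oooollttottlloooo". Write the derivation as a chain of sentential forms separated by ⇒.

P ⇒ oPo ⇒ ooPoo ⇒ oooPooo ⇒ ooooPoooo ⇒ oooolPloooo ⇒ oooollPlloooo ⇒ oooolltPtlloooo ⇒ oooollttPttlloooo ⇒ oooollttottlloooo

P ⇒ oPo   [P → o P o]
oPo ⇒ ooPoo   [P → o P o]
ooPoo ⇒ oooPooo   [P → o P o]
oooPooo ⇒ ooooPoooo   [P → o P o]
ooooPoooo ⇒ oooolPloooo   [P → l P l]
oooolPloooo ⇒ oooollPlloooo   [P → l P l]
oooollPlloooo ⇒ oooolltPtlloooo   [P → t P t]
oooolltPtlloooo ⇒ oooollttPttlloooo   [P → t P t]
oooollttPttlloooo ⇒ oooollttottlloooo   [P → o]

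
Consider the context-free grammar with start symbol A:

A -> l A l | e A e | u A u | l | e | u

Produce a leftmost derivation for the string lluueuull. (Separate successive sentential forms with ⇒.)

A ⇒ lAl   [A -> l A l]
lAl ⇒ llAll   [A -> l A l]
llAll ⇒ lluAull   [A -> u A u]
lluAull ⇒ lluuAuull   [A -> u A u]
lluuAuull ⇒ lluueuull   [A -> e]

A⇒lAl⇒llAll⇒lluAull⇒lluuAuull⇒lluueuull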